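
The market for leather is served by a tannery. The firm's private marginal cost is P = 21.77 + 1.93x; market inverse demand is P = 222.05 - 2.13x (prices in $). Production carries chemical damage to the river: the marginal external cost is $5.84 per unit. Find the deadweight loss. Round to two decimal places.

Market equilibrium (private): 21.77 + 1.93x = 222.05 - 2.13x → x_m = 49.3300.
Social marginal cost = private MC + MEC = 27.61 + 1.93x.
Set SMC = demand: 27.61 + 1.93x = 222.05 - 2.13x → x* = 47.8916.
The loss is the area between SMC and demand from x* to x_m; with linear curves that's a triangle of height MEC(x_m).
DWL = ½ × 1.4384 × 5.8400 = 4.2001.

DWL = $4.20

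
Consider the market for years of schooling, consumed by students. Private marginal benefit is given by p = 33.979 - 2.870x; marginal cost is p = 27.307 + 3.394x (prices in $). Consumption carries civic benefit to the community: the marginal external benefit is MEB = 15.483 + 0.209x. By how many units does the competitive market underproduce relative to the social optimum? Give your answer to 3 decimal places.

2.594 units

Market equilibrium (private): 27.307 + 3.394x = 33.979 - 2.870x → x_m = 1.0651.
Social marginal benefit = demand + MEB = 49.462 - 2.661x.
Set SMB = MC: 49.462 - 2.661x = 27.307 + 3.394x → x* = 3.6590.
Gap = |1.0651 − 3.6590| = 2.5939.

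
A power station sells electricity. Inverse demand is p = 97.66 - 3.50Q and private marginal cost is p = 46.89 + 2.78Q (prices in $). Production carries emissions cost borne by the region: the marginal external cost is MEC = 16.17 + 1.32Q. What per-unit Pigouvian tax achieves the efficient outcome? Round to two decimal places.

tax = $22.18 per unit

Social marginal cost = private MC + MEC = 63.06 + 4.10Q.
Set SMC = demand: 63.06 + 4.10Q = 97.66 - 3.50Q → Q* = 4.5526.
The Pigouvian tax equals MEC at Q*: 16.17 + 1.32×4.5526 = 22.1794.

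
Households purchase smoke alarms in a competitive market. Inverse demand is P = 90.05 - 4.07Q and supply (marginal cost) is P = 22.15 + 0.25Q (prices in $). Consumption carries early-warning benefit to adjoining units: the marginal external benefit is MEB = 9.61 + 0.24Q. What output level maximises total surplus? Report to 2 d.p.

Q* = 19.00

Social marginal benefit = demand + MEB = 99.66 - 3.83Q.
Set SMB = MC: 99.66 - 3.83Q = 22.15 + 0.25Q → Q* = 18.9975.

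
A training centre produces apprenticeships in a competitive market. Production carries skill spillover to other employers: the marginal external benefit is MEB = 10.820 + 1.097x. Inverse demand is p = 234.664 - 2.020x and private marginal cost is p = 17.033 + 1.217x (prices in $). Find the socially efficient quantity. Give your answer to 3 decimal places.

Social marginal cost = private MC − MEB = 6.213 + 0.120x.
Set SMC = demand: 6.213 + 0.120x = 234.664 - 2.020x → x* = 106.7528.

x* = 106.753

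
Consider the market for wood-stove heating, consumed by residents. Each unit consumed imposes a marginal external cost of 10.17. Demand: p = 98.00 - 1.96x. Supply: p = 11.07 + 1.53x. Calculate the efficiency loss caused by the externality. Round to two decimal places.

DWL = 14.82

Market equilibrium (private): 11.07 + 1.53x = 98.00 - 1.96x → x_m = 24.9083.
Social marginal benefit = demand − MEC = 87.83 - 1.96x.
Set SMB = MC: 87.83 - 1.96x = 11.07 + 1.53x → x* = 21.9943.
Height of the DWL triangle at x_m is MC(x_m) − SMB(x_m) = MEC(x_m) = 10.1700.
DWL = ½ × 2.9140 × 10.1700 = 14.8177.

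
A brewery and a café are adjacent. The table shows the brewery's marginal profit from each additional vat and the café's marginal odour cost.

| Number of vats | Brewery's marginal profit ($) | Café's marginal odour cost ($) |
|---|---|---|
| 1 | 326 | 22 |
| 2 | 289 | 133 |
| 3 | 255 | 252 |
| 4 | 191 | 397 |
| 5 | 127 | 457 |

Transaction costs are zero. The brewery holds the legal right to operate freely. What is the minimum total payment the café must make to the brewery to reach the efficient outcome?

$318

Left alone the brewery would choose level 5 (marginal profit stays positive).
Efficient level: k* = 3 (marginal profit ≥ marginal odour cost through 3).
The café must at least cover the brewery's forgone profit from cutting 5→3: 191 + 127 = 318.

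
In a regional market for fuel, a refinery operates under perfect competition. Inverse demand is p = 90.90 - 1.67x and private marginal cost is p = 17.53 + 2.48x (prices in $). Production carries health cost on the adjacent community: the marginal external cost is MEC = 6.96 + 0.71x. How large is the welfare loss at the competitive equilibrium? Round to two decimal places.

DWL = $39.17

Market equilibrium (private): 17.53 + 2.48x = 90.90 - 1.67x → x_m = 17.6795.
Social marginal cost = private MC + MEC = 24.49 + 3.19x.
Set SMC = demand: 24.49 + 3.19x = 90.90 - 1.67x → x* = 13.6646.
The welfare-loss triangle has base |x_m − x*| and height MEC(x_m) (the vertical gap between SMC and demand is zero at x* and MEC at x_m).
DWL = ½ × 4.0149 × 19.5125 = 39.1704.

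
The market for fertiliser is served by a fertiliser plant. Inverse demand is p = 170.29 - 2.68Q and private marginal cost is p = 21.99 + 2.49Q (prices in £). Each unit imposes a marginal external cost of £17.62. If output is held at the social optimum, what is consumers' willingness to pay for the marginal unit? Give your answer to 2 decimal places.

Social marginal cost = private MC + MEC = 39.61 + 2.49Q.
Set SMC = demand: 39.61 + 2.49Q = 170.29 - 2.68Q → Q* = 25.2766.
Consumer price on the demand curve at Q*: 170.29 − 2.68×25.2766 = 102.5487.

P = £102.55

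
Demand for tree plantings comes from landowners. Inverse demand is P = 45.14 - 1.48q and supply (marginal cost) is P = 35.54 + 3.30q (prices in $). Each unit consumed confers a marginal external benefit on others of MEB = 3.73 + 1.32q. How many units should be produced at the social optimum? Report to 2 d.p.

Social marginal benefit = demand + MEB = 48.87 - 0.16q.
Set SMB = MC: 48.87 - 0.16q = 35.54 + 3.30q → q* = 3.8526.

q* = 3.85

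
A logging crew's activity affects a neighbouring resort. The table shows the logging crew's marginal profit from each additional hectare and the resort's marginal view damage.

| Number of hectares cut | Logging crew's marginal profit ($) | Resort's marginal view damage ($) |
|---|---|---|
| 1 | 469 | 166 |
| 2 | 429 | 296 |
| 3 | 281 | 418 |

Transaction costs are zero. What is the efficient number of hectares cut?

Bargaining reaches the level where marginal profit last exceeds marginal view damage.
That holds through level 2 (429 ≥ 296) but not at 3 (281 < 418).

2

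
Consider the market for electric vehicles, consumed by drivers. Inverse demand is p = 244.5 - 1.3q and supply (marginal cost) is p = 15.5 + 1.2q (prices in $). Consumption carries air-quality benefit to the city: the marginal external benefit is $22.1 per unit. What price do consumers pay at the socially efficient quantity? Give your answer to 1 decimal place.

P = $113.9

Social marginal benefit = demand + MEB = 266.6 - 1.3q.
Set SMB = MC: 266.6 - 1.3q = 15.5 + 1.2q → q* = 100.4400.
Consumer price on the demand curve at q*: 244.5 − 1.3×100.4400 = 113.9280.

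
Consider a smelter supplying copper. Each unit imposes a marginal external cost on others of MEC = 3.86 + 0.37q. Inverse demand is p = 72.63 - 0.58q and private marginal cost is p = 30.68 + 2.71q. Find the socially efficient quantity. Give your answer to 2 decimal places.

Social marginal cost = private MC + MEC = 34.54 + 3.08q.
Set SMC = demand: 34.54 + 3.08q = 72.63 - 0.58q → q* = 10.4071.

q* = 10.41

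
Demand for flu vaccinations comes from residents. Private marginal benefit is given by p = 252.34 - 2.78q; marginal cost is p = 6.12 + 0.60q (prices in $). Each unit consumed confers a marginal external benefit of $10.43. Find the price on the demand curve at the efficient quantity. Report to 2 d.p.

P = $41.25

Social marginal benefit = demand + MEB = 262.77 - 2.78q.
Set SMB = MC: 262.77 - 2.78q = 6.12 + 0.60q → q* = 75.9320.
Consumer price on the demand curve at q*: 252.34 − 2.78×75.9320 = 41.2490.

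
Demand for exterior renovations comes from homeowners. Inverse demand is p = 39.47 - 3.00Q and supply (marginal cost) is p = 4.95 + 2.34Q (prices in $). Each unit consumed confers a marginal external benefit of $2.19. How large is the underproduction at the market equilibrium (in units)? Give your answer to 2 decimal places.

Market equilibrium (private): 4.95 + 2.34Q = 39.47 - 3.00Q → Q_m = 6.4644.
Social marginal benefit = demand + MEB = 41.66 - 3.00Q.
Set SMB = MC: 41.66 - 3.00Q = 4.95 + 2.34Q → Q* = 6.8745.
Gap = |6.4644 − 6.8745| = 0.4101.

0.41 units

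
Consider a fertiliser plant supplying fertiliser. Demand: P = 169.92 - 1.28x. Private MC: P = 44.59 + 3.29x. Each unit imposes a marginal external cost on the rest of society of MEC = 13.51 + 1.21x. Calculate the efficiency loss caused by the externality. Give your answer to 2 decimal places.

DWL = 188.61

Market equilibrium (private): 44.59 + 3.29x = 169.92 - 1.28x → x_m = 27.4245.
Social marginal cost = private MC + MEC = 58.10 + 4.50x.
Set SMC = demand: 58.10 + 4.50x = 169.92 - 1.28x → x* = 19.3460.
The welfare-loss triangle has base |x_m − x*| and height MEC(x_m) (the vertical gap between SMC and demand is zero at x* and MEC at x_m).
DWL = ½ × 8.0785 × 46.6937 = 188.6075.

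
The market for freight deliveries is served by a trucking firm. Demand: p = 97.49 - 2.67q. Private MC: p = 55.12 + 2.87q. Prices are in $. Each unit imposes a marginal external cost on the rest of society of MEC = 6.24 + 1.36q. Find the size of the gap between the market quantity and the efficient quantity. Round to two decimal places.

2.41 units

Market equilibrium (private): 55.12 + 2.87q = 97.49 - 2.67q → q_m = 7.6480.
Social marginal cost = private MC + MEC = 61.36 + 4.23q.
Set SMC = demand: 61.36 + 4.23q = 97.49 - 2.67q → q* = 5.2362.
Gap = |7.6480 − 5.2362| = 2.4118.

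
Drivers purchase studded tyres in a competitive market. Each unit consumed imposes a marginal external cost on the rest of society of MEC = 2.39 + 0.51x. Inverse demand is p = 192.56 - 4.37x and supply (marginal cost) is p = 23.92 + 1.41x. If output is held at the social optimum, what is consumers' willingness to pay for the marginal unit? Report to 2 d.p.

P = 77.06

Social marginal benefit = demand − MEC = 190.17 - 4.88x.
Set SMB = MC: 190.17 - 4.88x = 23.92 + 1.41x → x* = 26.4308.
Consumer price on the demand curve at x*: 192.56 − 4.37×26.4308 = 77.0574.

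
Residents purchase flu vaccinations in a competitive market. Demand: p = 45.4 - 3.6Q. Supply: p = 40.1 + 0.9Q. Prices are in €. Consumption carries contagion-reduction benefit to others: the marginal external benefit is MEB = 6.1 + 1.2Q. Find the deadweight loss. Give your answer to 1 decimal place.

Market equilibrium (private): 40.1 + 0.9Q = 45.4 - 3.6Q → Q_m = 1.1778.
Social marginal benefit = demand + MEB = 51.5 - 2.4Q.
Set SMB = MC: 51.5 - 2.4Q = 40.1 + 0.9Q → Q* = 3.4545.
Between Q* and Q_m the wedge SMB − MC runs linearly from 0 to MEB(Q_m), so the loss is a triangle.
DWL = ½ × 2.2767 × 7.5133 = 8.5528.

DWL = €8.6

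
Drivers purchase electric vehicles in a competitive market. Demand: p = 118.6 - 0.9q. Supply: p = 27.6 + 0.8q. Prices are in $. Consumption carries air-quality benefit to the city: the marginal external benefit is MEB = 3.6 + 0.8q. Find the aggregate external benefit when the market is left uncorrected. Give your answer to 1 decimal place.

$1338.9

Market equilibrium (private): 27.6 + 0.8q = 118.6 - 0.9q → q_m = 53.5294.
Total external benefit = ∫₀^{q_m} (3.6 + 0.8q) dq = 3.6×53.5294 + ½×0.8×53.5294² = 1338.8645.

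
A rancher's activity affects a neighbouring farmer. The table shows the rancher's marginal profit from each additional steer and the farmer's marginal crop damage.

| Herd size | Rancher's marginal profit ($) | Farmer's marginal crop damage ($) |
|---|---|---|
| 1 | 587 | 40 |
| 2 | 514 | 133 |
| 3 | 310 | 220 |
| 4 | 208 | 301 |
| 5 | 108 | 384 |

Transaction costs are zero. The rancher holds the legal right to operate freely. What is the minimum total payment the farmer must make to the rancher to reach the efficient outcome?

Left alone the rancher would choose level 5 (marginal profit stays positive).
Efficient level: k* = 3 (marginal profit ≥ marginal crop damage through 3).
The farmer must at least cover the rancher's forgone profit from cutting 5→3: 208 + 108 = 316.

$316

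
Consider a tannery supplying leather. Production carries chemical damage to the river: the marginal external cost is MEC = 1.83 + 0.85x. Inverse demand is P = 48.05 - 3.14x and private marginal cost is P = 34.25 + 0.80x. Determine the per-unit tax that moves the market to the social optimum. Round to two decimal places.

tax = 3.95 per unit

Social marginal cost = private MC + MEC = 36.08 + 1.65x.
Set SMC = demand: 36.08 + 1.65x = 48.05 - 3.14x → x* = 2.4990.
The Pigouvian tax equals MEC at x*: 1.83 + 0.85×2.4990 = 3.9542.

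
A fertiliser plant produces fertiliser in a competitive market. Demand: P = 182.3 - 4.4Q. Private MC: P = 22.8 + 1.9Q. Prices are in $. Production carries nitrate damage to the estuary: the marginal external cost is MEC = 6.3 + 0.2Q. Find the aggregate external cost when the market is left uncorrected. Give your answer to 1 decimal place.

$223.6

Market equilibrium (private): 22.8 + 1.9Q = 182.3 - 4.4Q → Q_m = 25.3175.
Total external cost = ∫₀^{Q_m} (6.3 + 0.2Q) dQ = 6.3×25.3175 + ½×0.2×25.3175² = 223.5978.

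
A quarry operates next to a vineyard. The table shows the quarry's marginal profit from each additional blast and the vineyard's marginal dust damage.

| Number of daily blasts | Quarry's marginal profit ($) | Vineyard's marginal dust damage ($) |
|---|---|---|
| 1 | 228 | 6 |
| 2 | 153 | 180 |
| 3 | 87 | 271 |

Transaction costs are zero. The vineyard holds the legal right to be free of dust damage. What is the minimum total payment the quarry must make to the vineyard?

Efficient level: marginal profit ≥ marginal dust damage through level 1, so k* = 1.
With the vineyard holding the right, the quarry must at least compensate total damage at k*: 6 = 6.

$6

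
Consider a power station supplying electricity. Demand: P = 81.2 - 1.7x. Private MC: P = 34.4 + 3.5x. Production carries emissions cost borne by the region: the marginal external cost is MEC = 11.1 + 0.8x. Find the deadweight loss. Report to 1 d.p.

DWL = 27.9

Market equilibrium (private): 34.4 + 3.5x = 81.2 - 1.7x → x_m = 9.0000.
Social marginal cost = private MC + MEC = 45.5 + 4.3x.
Set SMC = demand: 45.5 + 4.3x = 81.2 - 1.7x → x* = 5.9500.
The welfare-loss triangle has base |x_m − x*| and height MEC(x_m) (the vertical gap between SMC and demand is zero at x* and MEC at x_m).
DWL = ½ × 3.0500 × 18.3000 = 27.9075.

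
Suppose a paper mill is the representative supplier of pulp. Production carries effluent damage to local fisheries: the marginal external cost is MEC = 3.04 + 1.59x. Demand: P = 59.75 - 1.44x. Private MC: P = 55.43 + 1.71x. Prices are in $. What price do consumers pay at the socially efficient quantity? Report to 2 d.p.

Social marginal cost = private MC + MEC = 58.47 + 3.30x.
Set SMC = demand: 58.47 + 3.30x = 59.75 - 1.44x → x* = 0.2700.
Consumer price on the demand curve at x*: 59.75 − 1.44×0.2700 = 59.3612.

P = $59.36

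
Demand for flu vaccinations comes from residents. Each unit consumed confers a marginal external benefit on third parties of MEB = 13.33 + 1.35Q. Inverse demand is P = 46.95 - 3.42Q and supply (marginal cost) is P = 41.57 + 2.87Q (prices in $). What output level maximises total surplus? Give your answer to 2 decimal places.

Social marginal benefit = demand + MEB = 60.28 - 2.07Q.
Set SMB = MC: 60.28 - 2.07Q = 41.57 + 2.87Q → Q* = 3.7874.

Q* = 3.79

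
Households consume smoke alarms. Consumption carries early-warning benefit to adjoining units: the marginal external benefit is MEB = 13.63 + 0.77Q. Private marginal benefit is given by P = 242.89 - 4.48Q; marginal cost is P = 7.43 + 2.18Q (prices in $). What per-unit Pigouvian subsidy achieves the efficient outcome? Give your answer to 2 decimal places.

Social marginal benefit = demand + MEB = 256.52 - 3.71Q.
Set SMB = MC: 256.52 - 3.71Q = 7.43 + 2.18Q → Q* = 42.2903.
The Pigouvian subsidy equals MEB at Q*: 13.63 + 0.77×42.2903 = 46.1935.

subsidy = $46.19 per unit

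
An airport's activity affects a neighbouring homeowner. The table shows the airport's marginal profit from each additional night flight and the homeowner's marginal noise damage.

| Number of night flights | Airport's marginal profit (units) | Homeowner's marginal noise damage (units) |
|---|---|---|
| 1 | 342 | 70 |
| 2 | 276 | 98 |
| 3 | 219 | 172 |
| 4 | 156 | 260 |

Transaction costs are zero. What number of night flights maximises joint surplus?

Bargaining reaches the level where marginal profit last exceeds marginal noise damage.
That holds through level 3 (219 ≥ 172) but not at 4 (156 < 260).

3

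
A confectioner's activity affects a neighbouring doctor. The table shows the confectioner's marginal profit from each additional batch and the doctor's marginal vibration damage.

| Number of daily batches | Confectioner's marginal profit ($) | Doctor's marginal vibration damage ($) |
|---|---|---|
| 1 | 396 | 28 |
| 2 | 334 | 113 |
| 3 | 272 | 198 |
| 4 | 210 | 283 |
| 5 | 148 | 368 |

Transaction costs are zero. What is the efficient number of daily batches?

Bargaining reaches the level where marginal profit last exceeds marginal vibration damage.
That holds through level 3 (272 ≥ 198) but not at 4 (210 < 283).

3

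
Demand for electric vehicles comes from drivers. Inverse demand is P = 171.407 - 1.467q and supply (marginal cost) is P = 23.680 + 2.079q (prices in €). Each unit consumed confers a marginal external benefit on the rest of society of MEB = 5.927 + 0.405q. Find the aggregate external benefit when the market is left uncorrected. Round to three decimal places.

€598.373

Market equilibrium (private): 23.680 + 2.079q = 171.407 - 1.467q → q_m = 41.6602.
Total external benefit = ∫₀^{q_m} (5.927 + 0.405q) dq = 5.927×41.6602 + ½×0.405×41.6602² = 598.3734.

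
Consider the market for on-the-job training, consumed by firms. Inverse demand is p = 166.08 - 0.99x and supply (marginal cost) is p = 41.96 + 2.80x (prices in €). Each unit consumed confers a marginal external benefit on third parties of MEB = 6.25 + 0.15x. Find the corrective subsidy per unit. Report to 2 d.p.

subsidy = €11.62 per unit

Social marginal benefit = demand + MEB = 172.33 - 0.84x.
Set SMB = MC: 172.33 - 0.84x = 41.96 + 2.80x → x* = 35.8159.
The Pigouvian subsidy equals MEB at x*: 6.25 + 0.15×35.8159 = 11.6224.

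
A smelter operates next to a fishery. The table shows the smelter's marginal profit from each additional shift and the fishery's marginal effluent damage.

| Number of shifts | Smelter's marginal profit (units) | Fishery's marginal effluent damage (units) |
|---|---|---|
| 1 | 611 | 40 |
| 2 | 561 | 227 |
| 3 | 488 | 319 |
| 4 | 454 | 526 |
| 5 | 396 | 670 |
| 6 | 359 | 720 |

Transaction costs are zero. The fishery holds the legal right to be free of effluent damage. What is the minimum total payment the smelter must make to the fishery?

586

Efficient level: marginal profit ≥ marginal effluent damage through level 3, so k* = 3.
With the fishery holding the right, the smelter must at least compensate total damage at k*: 40 + 227 + 319 = 586.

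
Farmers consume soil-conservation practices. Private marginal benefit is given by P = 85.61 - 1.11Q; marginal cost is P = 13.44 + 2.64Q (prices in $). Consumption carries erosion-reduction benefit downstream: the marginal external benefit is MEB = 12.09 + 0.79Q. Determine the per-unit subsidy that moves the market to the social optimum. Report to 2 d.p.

subsidy = $34.58 per unit

Social marginal benefit = demand + MEB = 97.70 - 0.32Q.
Set SMB = MC: 97.70 - 0.32Q = 13.44 + 2.64Q → Q* = 28.4662.
The Pigouvian subsidy equals MEB at Q*: 12.09 + 0.79×28.4662 = 34.5783.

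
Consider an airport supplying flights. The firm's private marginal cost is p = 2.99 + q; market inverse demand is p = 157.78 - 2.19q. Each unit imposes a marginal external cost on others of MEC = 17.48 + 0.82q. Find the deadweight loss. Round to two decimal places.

DWL = 408.95

Market equilibrium (private): 2.99 + q = 157.78 - 2.19q → q_m = 48.5235.
Social marginal cost = private MC + MEC = 20.47 + 1.82q.
Set SMC = demand: 20.47 + 1.82q = 157.78 - 2.19q → q* = 34.2419.
Between q* and q_m the wedge SMC − demand runs linearly from 0 to MEC(q_m), so the loss is a triangle.
DWL = ½ × 14.2816 × 57.2693 = 408.9486.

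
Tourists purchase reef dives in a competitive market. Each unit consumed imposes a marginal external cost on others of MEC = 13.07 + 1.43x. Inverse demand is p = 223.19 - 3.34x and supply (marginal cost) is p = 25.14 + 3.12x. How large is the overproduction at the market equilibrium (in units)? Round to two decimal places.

Market equilibrium (private): 25.14 + 3.12x = 223.19 - 3.34x → x_m = 30.6579.
Social marginal benefit = demand − MEC = 210.12 - 4.77x.
Set SMB = MC: 210.12 - 4.77x = 25.14 + 3.12x → x* = 23.4449.
Gap = |30.6579 − 23.4449| = 7.2130.

7.21 units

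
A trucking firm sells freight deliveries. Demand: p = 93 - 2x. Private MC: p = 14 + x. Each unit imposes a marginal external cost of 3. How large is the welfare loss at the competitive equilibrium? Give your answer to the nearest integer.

DWL = 2

Market equilibrium (private): 14 + x = 93 - 2x → x_m = 26.3333.
Social marginal cost = private MC + MEC = 17 + x.
Set SMC = demand: 17 + x = 93 - 2x → x* = 25.3333.
Height of the DWL triangle at x_m is SMC(x_m) − demand(x_m) = MEC(x_m) = 3.0000.
DWL = ½ × 1.0000 × 3.0000 = 1.5000.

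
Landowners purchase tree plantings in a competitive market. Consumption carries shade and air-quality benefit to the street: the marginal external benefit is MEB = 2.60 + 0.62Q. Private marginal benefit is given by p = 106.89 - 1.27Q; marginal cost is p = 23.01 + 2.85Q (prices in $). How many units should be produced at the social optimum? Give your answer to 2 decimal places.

Q* = 24.71

Social marginal benefit = demand + MEB = 109.49 - 0.65Q.
Set SMB = MC: 109.49 - 0.65Q = 23.01 + 2.85Q → Q* = 24.7086.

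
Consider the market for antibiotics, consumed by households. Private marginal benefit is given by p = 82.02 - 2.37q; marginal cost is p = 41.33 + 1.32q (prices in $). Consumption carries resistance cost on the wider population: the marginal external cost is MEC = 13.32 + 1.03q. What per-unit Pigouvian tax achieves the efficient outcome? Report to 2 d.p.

Social marginal benefit = demand − MEC = 68.70 - 3.40q.
Set SMB = MC: 68.70 - 3.40q = 41.33 + 1.32q → q* = 5.7987.
The Pigouvian tax equals MEC at q*: 13.32 + 1.03×5.7987 = 19.2927.

tax = $19.29 per unit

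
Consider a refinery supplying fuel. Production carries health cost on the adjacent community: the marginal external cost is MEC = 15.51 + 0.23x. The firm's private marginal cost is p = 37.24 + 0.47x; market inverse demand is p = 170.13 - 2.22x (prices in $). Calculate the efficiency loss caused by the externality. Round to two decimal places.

Market equilibrium (private): 37.24 + 0.47x = 170.13 - 2.22x → x_m = 49.4015.
Social marginal cost = private MC + MEC = 52.75 + 0.70x.
Set SMC = demand: 52.75 + 0.70x = 170.13 - 2.22x → x* = 40.1986.
The loss is the area between SMC and demand from x* to x_m; with linear curves that's a triangle of height MEC(x_m).
DWL = ½ × 9.2029 × 26.8723 = 123.6515.

DWL = $123.65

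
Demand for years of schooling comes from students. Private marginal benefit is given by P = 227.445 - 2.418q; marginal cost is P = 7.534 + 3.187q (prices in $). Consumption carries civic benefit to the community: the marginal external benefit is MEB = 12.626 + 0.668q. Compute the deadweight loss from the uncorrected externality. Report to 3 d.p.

DWL = $152.739

Market equilibrium (private): 7.534 + 3.187q = 227.445 - 2.418q → q_m = 39.2348.
Social marginal benefit = demand + MEB = 240.071 - 1.750q.
Set SMB = MC: 240.071 - 1.750q = 7.534 + 3.187q → q* = 47.1009.
Between q* and q_m the wedge SMB − MC runs linearly from 0 to MEB(q_m), so the loss is a triangle.
DWL = ½ × 7.8661 × 38.8348 = 152.7392.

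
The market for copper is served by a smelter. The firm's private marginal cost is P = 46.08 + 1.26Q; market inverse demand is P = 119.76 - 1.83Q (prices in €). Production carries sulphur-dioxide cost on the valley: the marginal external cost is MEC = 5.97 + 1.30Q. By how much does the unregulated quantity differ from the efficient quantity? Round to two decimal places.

8.42 units

Market equilibrium (private): 46.08 + 1.26Q = 119.76 - 1.83Q → Q_m = 23.8447.
Social marginal cost = private MC + MEC = 52.05 + 2.56Q.
Set SMC = demand: 52.05 + 2.56Q = 119.76 - 1.83Q → Q* = 15.4237.
Gap = |23.8447 − 15.4237| = 8.4210.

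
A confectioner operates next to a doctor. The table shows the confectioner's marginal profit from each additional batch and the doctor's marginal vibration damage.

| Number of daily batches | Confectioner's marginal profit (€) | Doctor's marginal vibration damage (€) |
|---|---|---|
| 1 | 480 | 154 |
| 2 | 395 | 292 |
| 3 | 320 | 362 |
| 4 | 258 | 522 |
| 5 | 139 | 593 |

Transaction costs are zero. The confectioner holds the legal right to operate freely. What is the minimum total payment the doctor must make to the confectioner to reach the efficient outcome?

€717

Left alone the confectioner would choose level 5 (marginal profit stays positive).
Efficient level: k* = 2 (marginal profit ≥ marginal vibration damage through 2).
The doctor must at least cover the confectioner's forgone profit from cutting 5→2: 320 + 258 + 139 = 717.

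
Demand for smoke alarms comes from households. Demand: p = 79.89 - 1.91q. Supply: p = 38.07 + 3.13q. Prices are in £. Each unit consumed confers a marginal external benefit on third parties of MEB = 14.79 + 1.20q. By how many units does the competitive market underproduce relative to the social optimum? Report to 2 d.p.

Market equilibrium (private): 38.07 + 3.13q = 79.89 - 1.91q → q_m = 8.2976.
Social marginal benefit = demand + MEB = 94.68 - 0.71q.
Set SMB = MC: 94.68 - 0.71q = 38.07 + 3.13q → q* = 14.7422.
Gap = |8.2976 − 14.7422| = 6.4446.

6.44 units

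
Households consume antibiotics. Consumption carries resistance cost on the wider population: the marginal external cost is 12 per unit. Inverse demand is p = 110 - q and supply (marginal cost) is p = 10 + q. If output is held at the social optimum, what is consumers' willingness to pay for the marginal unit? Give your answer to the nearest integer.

Social marginal benefit = demand − MEC = 98 - q.
Set SMB = MC: 98 - q = 10 + q → q* = 44.0000.
Consumer price on the demand curve at q*: 110 − 1×44.0000 = 66.0000.

P = 66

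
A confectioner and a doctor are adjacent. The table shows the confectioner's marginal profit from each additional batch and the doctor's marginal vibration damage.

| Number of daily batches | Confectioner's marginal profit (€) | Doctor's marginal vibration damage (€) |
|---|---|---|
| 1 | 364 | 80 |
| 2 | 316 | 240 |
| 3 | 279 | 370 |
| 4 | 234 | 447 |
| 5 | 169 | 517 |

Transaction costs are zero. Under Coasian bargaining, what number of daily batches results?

2

Bargaining reaches the level where marginal profit last exceeds marginal vibration damage.
That holds through level 2 (316 ≥ 240) but not at 3 (279 < 370).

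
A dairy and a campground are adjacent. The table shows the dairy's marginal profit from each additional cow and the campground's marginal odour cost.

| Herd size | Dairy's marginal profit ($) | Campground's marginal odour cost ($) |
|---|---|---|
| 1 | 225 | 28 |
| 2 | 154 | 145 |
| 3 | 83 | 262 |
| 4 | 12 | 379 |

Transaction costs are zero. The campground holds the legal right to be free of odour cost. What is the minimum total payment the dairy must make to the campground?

Efficient level: marginal profit ≥ marginal odour cost through level 2, so k* = 2.
With the campground holding the right, the dairy must at least compensate total damage at k*: 28 + 145 = 173.

$173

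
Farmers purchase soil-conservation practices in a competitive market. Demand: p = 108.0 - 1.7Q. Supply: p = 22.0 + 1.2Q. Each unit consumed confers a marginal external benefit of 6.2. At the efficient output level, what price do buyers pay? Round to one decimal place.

Social marginal benefit = demand + MEB = 114.2 - 1.7Q.
Set SMB = MC: 114.2 - 1.7Q = 22.0 + 1.2Q → Q* = 31.7931.
Consumer price on the demand curve at Q*: 108.0 − 1.7×31.7931 = 53.9517.

P = 54.0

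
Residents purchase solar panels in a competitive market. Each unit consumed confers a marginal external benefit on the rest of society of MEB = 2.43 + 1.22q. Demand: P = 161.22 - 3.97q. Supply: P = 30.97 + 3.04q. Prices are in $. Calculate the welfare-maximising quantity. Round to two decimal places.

q* = 22.92

Social marginal benefit = demand + MEB = 163.65 - 2.75q.
Set SMB = MC: 163.65 - 2.75q = 30.97 + 3.04q → q* = 22.9154.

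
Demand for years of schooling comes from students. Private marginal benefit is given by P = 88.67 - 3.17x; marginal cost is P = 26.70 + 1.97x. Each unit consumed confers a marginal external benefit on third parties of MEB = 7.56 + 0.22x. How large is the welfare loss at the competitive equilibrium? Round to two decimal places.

DWL = 10.60

Market equilibrium (private): 26.70 + 1.97x = 88.67 - 3.17x → x_m = 12.0564.
Social marginal benefit = demand + MEB = 96.23 - 2.95x.
Set SMB = MC: 96.23 - 2.95x = 26.70 + 1.97x → x* = 14.1321.
The loss is the area between SMB and MC from x* to x_m; with linear curves that's a triangle of height MEB(x_m).
DWL = ½ × 2.0757 × 10.2124 = 10.5989.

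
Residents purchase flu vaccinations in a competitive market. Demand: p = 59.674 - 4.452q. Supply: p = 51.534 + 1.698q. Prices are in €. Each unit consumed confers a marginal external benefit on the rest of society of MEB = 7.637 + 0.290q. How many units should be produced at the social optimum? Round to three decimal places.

q* = 2.692

Social marginal benefit = demand + MEB = 67.311 - 4.162q.
Set SMB = MC: 67.311 - 4.162q = 51.534 + 1.698q → q* = 2.6923.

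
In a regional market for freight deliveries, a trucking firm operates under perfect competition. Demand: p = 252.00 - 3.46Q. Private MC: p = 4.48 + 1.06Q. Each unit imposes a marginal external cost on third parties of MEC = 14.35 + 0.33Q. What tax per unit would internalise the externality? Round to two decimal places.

Social marginal cost = private MC + MEC = 18.83 + 1.39Q.
Set SMC = demand: 18.83 + 1.39Q = 252.00 - 3.46Q → Q* = 48.0763.
The Pigouvian tax equals MEC at Q*: 14.35 + 0.33×48.0763 = 30.2152.

tax = 30.22 per unit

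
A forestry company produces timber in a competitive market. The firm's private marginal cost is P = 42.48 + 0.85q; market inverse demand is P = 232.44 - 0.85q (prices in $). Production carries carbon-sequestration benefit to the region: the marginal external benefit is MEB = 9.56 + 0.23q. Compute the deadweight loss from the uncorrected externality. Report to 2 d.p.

Market equilibrium (private): 42.48 + 0.85q = 232.44 - 0.85q → q_m = 111.7412.
Social marginal cost = private MC − MEB = 32.92 + 0.62q.
Set SMC = demand: 32.92 + 0.62q = 232.44 - 0.85q → q* = 135.7279.
The loss is the area between SMC and demand from q* to q_m; with linear curves that's a triangle of height MEB(q_m).
DWL = ½ × 23.9867 × 35.2605 = 422.8915.

DWL = $422.89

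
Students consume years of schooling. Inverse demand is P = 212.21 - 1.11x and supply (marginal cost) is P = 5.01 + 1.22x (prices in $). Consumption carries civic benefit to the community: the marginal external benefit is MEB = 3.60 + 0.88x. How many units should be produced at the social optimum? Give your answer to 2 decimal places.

Social marginal benefit = demand + MEB = 215.81 - 0.23x.
Set SMB = MC: 215.81 - 0.23x = 5.01 + 1.22x → x* = 145.3793.

x* = 145.38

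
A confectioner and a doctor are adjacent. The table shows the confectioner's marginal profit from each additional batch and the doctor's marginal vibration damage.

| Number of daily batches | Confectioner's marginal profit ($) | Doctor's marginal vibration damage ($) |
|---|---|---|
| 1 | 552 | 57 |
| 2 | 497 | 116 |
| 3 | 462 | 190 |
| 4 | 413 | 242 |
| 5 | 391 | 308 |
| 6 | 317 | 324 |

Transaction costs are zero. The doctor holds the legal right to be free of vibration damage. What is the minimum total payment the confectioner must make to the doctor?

$913

Efficient level: marginal profit ≥ marginal vibration damage through level 5, so k* = 5.
With the doctor holding the right, the confectioner must at least compensate total damage at k*: 57 + 116 + 190 + 242 + 308 = 913.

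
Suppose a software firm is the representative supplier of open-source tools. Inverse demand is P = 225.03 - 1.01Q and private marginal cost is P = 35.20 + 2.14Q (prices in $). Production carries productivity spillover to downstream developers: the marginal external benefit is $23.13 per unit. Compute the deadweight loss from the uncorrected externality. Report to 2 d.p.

DWL = $84.92

Market equilibrium (private): 35.20 + 2.14Q = 225.03 - 1.01Q → Q_m = 60.2635.
Social marginal cost = private MC − MEB = 12.07 + 2.14Q.
Set SMC = demand: 12.07 + 2.14Q = 225.03 - 1.01Q → Q* = 67.6063.
Height of the DWL triangle at Q_m is demand(Q_m) − SMC(Q_m) = MEB(Q_m) = 23.1300.
DWL = ½ × 7.3428 × 23.1300 = 84.9195.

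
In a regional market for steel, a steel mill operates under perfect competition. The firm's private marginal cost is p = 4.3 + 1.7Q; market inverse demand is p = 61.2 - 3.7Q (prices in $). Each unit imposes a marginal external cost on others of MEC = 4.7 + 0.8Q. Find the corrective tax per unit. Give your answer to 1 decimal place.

tax = $11.4 per unit

Social marginal cost = private MC + MEC = 9.0 + 2.5Q.
Set SMC = demand: 9.0 + 2.5Q = 61.2 - 3.7Q → Q* = 8.4194.
The Pigouvian tax equals MEC at Q*: 4.7 + 0.8×8.4194 = 11.4355.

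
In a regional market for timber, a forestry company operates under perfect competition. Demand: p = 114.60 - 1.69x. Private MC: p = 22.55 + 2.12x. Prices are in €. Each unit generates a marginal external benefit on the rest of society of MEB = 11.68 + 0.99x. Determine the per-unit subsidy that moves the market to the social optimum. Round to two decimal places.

Social marginal cost = private MC − MEB = 10.87 + 1.13x.
Set SMC = demand: 10.87 + 1.13x = 114.60 - 1.69x → x* = 36.7837.
The Pigouvian subsidy equals MEB at x*: 11.68 + 0.99×36.7837 = 48.0959.

subsidy = €48.10 per unit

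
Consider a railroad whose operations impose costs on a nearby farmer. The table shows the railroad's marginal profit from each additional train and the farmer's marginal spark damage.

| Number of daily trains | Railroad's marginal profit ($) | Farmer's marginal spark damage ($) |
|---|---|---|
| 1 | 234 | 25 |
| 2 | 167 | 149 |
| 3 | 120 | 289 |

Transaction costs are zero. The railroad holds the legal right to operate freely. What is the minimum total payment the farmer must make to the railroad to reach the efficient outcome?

Left alone the railroad would choose level 3 (marginal profit stays positive).
Efficient level: k* = 2 (marginal profit ≥ marginal spark damage through 2).
The farmer must at least cover the railroad's forgone profit from cutting 3→2: 120 = 120.

$120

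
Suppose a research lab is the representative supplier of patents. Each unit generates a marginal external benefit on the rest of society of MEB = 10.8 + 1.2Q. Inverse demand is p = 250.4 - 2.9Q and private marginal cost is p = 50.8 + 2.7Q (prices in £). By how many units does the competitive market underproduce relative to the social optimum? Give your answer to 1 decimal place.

Market equilibrium (private): 50.8 + 2.7Q = 250.4 - 2.9Q → Q_m = 35.6429.
Social marginal cost = private MC − MEB = 40.0 + 1.5Q.
Set SMC = demand: 40.0 + 1.5Q = 250.4 - 2.9Q → Q* = 47.8182.
Gap = |35.6429 − 47.8182| = 12.1753.

12.2 units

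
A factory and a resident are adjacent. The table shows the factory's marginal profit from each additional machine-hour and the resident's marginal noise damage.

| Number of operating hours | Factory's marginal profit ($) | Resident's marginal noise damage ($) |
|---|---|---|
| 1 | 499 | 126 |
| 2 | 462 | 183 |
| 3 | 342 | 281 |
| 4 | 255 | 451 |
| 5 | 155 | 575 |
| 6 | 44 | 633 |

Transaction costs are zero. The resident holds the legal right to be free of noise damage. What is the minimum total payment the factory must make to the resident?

$590

Efficient level: marginal profit ≥ marginal noise damage through level 3, so k* = 3.
With the resident holding the right, the factory must at least compensate total damage at k*: 126 + 183 + 281 = 590.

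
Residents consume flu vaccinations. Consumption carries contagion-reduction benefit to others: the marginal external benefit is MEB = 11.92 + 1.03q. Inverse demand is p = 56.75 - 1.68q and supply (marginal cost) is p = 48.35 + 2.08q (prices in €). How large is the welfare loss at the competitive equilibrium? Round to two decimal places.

Market equilibrium (private): 48.35 + 2.08q = 56.75 - 1.68q → q_m = 2.2340.
Social marginal benefit = demand + MEB = 68.67 - 0.65q.
Set SMB = MC: 68.67 - 0.65q = 48.35 + 2.08q → q* = 7.4432.
The welfare-loss triangle has base |q_m − q*| and height MEB(q_m) (the vertical gap between SMB and MC is zero at q* and MEB at q_m).
DWL = ½ × 5.2092 × 14.2211 = 37.0403.

DWL = €37.04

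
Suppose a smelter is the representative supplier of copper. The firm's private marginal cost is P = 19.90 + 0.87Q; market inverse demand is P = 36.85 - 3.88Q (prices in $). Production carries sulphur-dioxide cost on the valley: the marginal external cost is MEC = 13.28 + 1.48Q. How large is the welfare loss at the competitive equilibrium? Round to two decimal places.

Market equilibrium (private): 19.90 + 0.87Q = 36.85 - 3.88Q → Q_m = 3.5684.
Social marginal cost = private MC + MEC = 33.18 + 2.35Q.
Set SMC = demand: 33.18 + 2.35Q = 36.85 - 3.88Q → Q* = 0.5891.
Height of the DWL triangle at Q_m is SMC(Q_m) − demand(Q_m) = MEC(Q_m) = 18.5613.
DWL = ½ × 2.9793 × 18.5613 = 27.6498.

DWL = $27.65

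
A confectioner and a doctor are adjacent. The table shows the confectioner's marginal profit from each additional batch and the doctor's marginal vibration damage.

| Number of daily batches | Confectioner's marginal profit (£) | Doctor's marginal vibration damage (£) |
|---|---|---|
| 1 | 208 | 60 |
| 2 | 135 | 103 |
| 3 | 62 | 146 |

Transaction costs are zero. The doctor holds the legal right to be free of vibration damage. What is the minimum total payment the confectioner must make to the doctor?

£163

Efficient level: marginal profit ≥ marginal vibration damage through level 2, so k* = 2.
With the doctor holding the right, the confectioner must at least compensate total damage at k*: 60 + 103 = 163.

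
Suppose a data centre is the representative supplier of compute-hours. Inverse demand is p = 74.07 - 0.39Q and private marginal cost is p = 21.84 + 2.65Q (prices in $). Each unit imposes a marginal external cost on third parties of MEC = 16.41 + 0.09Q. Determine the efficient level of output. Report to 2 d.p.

Q* = 11.44

Social marginal cost = private MC + MEC = 38.25 + 2.74Q.
Set SMC = demand: 38.25 + 2.74Q = 74.07 - 0.39Q → Q* = 11.4441.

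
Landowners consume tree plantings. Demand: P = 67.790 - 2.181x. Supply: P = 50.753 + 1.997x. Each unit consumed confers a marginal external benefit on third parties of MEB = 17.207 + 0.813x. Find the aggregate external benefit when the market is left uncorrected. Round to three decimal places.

76.926

Market equilibrium (private): 50.753 + 1.997x = 67.790 - 2.181x → x_m = 4.0778.
Total external benefit = ∫₀^{x_m} (17.207 + 0.813x) dx = 17.207×4.0778 + ½×0.813×4.0778² = 76.9262.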